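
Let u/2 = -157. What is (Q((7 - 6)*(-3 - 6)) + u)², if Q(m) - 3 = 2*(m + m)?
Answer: 120409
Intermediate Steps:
Q(m) = 3 + 4*m (Q(m) = 3 + 2*(m + m) = 3 + 2*(2*m) = 3 + 4*m)
u = -314 (u = 2*(-157) = -314)
(Q((7 - 6)*(-3 - 6)) + u)² = ((3 + 4*((7 - 6)*(-3 - 6))) - 314)² = ((3 + 4*(1*(-9))) - 314)² = ((3 + 4*(-9)) - 314)² = ((3 - 36) - 314)² = (-33 - 314)² = (-347)² = 120409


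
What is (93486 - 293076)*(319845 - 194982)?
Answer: -24921406170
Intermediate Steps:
(93486 - 293076)*(319845 - 194982) = -199590*124863 = -24921406170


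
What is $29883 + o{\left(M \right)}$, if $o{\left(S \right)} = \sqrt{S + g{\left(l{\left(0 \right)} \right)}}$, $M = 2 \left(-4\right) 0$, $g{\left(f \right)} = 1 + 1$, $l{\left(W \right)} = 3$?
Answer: $29883 + \sqrt{2} \approx 29884.0$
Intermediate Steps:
$g{\left(f \right)} = 2$
$M = 0$ ($M = \left(-8\right) 0 = 0$)
$o{\left(S \right)} = \sqrt{2 + S}$ ($o{\left(S \right)} = \sqrt{S + 2} = \sqrt{2 + S}$)
$29883 + o{\left(M \right)} = 29883 + \sqrt{2 + 0} = 29883 + \sqrt{2}$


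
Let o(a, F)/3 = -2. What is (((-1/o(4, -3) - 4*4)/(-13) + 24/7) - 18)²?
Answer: 53158681/298116 ≈ 178.32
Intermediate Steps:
o(a, F) = -6 (o(a, F) = 3*(-2) = -6)
(((-1/o(4, -3) - 4*4)/(-13) + 24/7) - 18)² = (((-1/(-6) - 4*4)/(-13) + 24/7) - 18)² = (((-1*(-⅙) - 16)*(-1/13) + 24*(⅐)) - 18)² = (((⅙ - 16)*(-1/13) + 24/7) - 18)² = ((-95/6*(-1/13) + 24/7) - 18)² = ((95/78 + 24/7) - 18)² = (2537/546 - 18)² = (-7291/546)² = 53158681/298116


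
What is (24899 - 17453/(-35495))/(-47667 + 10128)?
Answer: -9503306/14327385 ≈ -0.66330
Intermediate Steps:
(24899 - 17453/(-35495))/(-47667 + 10128) = (24899 - 17453*(-1/35495))/(-37539) = (24899 + 563/1145)*(-1/37539) = (28509918/1145)*(-1/37539) = -9503306/14327385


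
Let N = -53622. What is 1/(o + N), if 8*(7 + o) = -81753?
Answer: -8/510785 ≈ -1.5662e-5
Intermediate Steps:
o = -81809/8 (o = -7 + (⅛)*(-81753) = -7 - 81753/8 = -81809/8 ≈ -10226.)
1/(o + N) = 1/(-81809/8 - 53622) = 1/(-510785/8) = -8/510785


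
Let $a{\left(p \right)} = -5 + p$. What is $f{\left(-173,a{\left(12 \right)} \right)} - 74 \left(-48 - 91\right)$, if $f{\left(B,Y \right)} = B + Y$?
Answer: $10120$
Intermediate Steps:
$f{\left(-173,a{\left(12 \right)} \right)} - 74 \left(-48 - 91\right) = \left(-173 + \left(-5 + 12\right)\right) - 74 \left(-48 - 91\right) = \left(-173 + 7\right) - -10286 = -166 + 10286 = 10120$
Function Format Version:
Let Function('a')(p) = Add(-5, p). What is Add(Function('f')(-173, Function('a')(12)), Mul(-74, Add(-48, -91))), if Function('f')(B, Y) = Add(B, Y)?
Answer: 10120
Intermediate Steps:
Add(Function('f')(-173, Function('a')(12)), Mul(-74, Add(-48, -91))) = Add(Add(-173, Add(-5, 12)), Mul(-74, Add(-48, -91))) = Add(Add(-173, 7), Mul(-74, -139)) = Add(-166, 10286) = 10120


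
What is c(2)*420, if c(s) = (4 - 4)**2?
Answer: 0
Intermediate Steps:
c(s) = 0 (c(s) = 0**2 = 0)
c(2)*420 = 0*420 = 0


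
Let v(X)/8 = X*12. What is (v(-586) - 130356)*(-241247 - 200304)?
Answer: 82398715212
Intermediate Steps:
v(X) = 96*X (v(X) = 8*(X*12) = 8*(12*X) = 96*X)
(v(-586) - 130356)*(-241247 - 200304) = (96*(-586) - 130356)*(-241247 - 200304) = (-56256 - 130356)*(-441551) = -186612*(-441551) = 82398715212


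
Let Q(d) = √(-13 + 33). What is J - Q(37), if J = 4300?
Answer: 4300 - 2*√5 ≈ 4295.5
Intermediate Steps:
Q(d) = 2*√5 (Q(d) = √20 = 2*√5)
J - Q(37) = 4300 - 2*√5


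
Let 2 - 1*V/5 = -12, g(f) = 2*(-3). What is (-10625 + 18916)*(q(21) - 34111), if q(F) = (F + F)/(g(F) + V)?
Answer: -9049883521/32 ≈ -2.8281e+8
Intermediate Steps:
g(f) = -6
V = 70 (V = 10 - 5*(-12) = 10 + 60 = 70)
q(F) = F/32 (q(F) = (F + F)/(-6 + 70) = (2*F)/64 = (2*F)*(1/64) = F/32)
(-10625 + 18916)*(q(21) - 34111) = (-10625 + 18916)*((1/32)*21 - 34111) = 8291*(21/32 - 34111) = 8291*(-1091531/32) = -9049883521/32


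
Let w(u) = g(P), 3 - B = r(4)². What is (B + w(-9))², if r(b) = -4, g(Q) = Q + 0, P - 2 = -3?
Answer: 196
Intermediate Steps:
P = -1 (P = 2 - 3 = -1)
g(Q) = Q
B = -13 (B = 3 - 1*(-4)² = 3 - 1*16 = 3 - 16 = -13)
w(u) = -1
(B + w(-9))² = (-13 - 1)² = (-14)² = 196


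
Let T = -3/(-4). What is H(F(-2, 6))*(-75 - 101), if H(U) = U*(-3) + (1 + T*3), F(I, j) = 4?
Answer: 1540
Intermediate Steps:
T = ¾ (T = -3*(-¼) = ¾ ≈ 0.75000)
H(U) = 13/4 - 3*U (H(U) = U*(-3) + (1 + (¾)*3) = -3*U + (1 + 9/4) = -3*U + 13/4 = 13/4 - 3*U)
H(F(-2, 6))*(-75 - 101) = (13/4 - 3*4)*(-75 - 101) = (13/4 - 12)*(-176) = -35/4*(-176) = 1540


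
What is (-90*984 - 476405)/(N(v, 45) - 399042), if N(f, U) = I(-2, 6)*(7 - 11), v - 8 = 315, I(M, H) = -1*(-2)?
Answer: 112993/79810 ≈ 1.4158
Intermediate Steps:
I(M, H) = 2
v = 323 (v = 8 + 315 = 323)
N(f, U) = -8 (N(f, U) = 2*(7 - 11) = 2*(-4) = -8)
(-90*984 - 476405)/(N(v, 45) - 399042) = (-90*984 - 476405)/(-8 - 399042) = (-88560 - 476405)/(-399050) = -564965*(-1/399050) = 112993/79810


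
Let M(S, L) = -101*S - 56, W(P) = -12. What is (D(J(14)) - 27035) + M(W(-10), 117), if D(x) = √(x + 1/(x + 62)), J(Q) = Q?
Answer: -25879 + √20235/38 ≈ -25875.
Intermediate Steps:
M(S, L) = -56 - 101*S
D(x) = √(x + 1/(62 + x))
(D(J(14)) - 27035) + M(W(-10), 117) = (√((1 + 14*(62 + 14))/(62 + 14)) - 27035) + (-56 - 101*(-12)) = (√((1 + 14*76)/76) - 27035) + (-56 + 1212) = (√((1 + 1064)/76) - 27035) + 1156 = (√((1/76)*1065) - 27035) + 1156 = (√(1065/76) - 27035) + 1156 = (√20235/38 - 27035) + 1156 = (-27035 + √20235/38) + 1156 = -25879 + √20235/38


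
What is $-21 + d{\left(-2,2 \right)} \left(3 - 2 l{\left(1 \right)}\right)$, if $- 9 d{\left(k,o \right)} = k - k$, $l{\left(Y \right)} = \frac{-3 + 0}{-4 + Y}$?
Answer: $-21$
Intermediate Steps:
$l{\left(Y \right)} = - \frac{3}{-4 + Y}$
$d{\left(k,o \right)} = 0$ ($d{\left(k,o \right)} = - \frac{k - k}{9} = \left(- \frac{1}{9}\right) 0 = 0$)
$-21 + d{\left(-2,2 \right)} \left(3 - 2 l{\left(1 \right)}\right) = -21 + 0 \left(3 - 2 \left(- \frac{3}{-4 + 1}\right)\right) = -21 + 0 \left(3 - 2 \left(- \frac{3}{-3}\right)\right) = -21 + 0 \left(3 - 2 \left(\left(-3\right) \left(- \frac{1}{3}\right)\right)\right) = -21 + 0 \left(3 - 2\right) = -21 + 0 \cdot 1 = -21 + 0 = -21$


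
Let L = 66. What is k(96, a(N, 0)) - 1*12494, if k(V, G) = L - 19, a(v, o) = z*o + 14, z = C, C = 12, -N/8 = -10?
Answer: -12447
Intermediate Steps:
N = 80 (N = -8*(-10) = 80)
z = 12
a(v, o) = 14 + 12*o (a(v, o) = 12*o + 14 = 14 + 12*o)
k(V, G) = 47 (k(V, G) = 66 - 19 = 47)
k(96, a(N, 0)) - 1*12494 = 47 - 1*12494 = 47 - 12494 = -12447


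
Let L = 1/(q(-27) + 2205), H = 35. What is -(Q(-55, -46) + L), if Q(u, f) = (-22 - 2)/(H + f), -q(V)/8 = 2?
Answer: -4777/2189 ≈ -2.1823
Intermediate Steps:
q(V) = -16 (q(V) = -8*2 = -16)
Q(u, f) = -24/(35 + f) (Q(u, f) = (-22 - 2)/(35 + f) = -24/(35 + f))
L = 1/2189 (L = 1/(-16 + 2205) = 1/2189 ≈ 0.00045683)
-(Q(-55, -46) + L) = -(-24/(35 - 46) + 1/2189) = -(-24/(-11) + 1/2189) = -(-24*(-1/11) + 1/2189) = -(24/11 + 1/2189) = -1*4777/2189 = -4777/2189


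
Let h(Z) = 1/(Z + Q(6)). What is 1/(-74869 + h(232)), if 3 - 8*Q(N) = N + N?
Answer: -1847/138283035 ≈ -1.3357e-5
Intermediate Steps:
Q(N) = 3/8 - N/4 (Q(N) = 3/8 - (N + N)/8 = 3/8 - N/4)
h(Z) = 1/(-9/8 + Z) (h(Z) = 1/(Z + (3/8 - ¼*6)) = 1/(Z + (3/8 - 3/2)) = 1/(Z - 9/8) = 1/(-9/8 + Z))
1/(-74869 + h(232)) = 1/(-74869 + 8/(-9 + 8*232)) = 1/(-74869 + 8/(-9 + 1856)) = 1/(-74869 + 8/1847) = 1/(-138283035/1847) = -1847/138283035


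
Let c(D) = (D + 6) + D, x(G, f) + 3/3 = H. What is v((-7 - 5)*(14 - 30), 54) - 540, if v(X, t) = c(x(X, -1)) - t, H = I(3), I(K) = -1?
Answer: -592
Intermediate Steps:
H = -1
x(G, f) = -2 (x(G, f) = -1 - 1 = -2)
c(D) = 6 + 2*D (c(D) = (6 + D) + D = 6 + 2*D)
v(X, t) = 2 - t (v(X, t) = (6 + 2*(-2)) - t = (6 - 4) - t = 2 - t)
v((-7 - 5)*(14 - 30), 54) - 540 = (2 - 1*54) - 540 = (2 - 54) - 540 = -52 - 540 = -592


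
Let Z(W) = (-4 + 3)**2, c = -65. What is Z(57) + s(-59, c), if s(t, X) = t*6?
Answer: -353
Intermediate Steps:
s(t, X) = 6*t
Z(W) = 1 (Z(W) = (-1)**2 = 1)
Z(57) + s(-59, c) = 1 + 6*(-59) = 1 - 354 = -353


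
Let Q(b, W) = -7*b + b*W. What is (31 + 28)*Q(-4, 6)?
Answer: 236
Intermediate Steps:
Q(b, W) = -7*b + W*b
(31 + 28)*Q(-4, 6) = (31 + 28)*(-4*(-7 + 6)) = 59*(-4*(-1)) = 59*4 = 236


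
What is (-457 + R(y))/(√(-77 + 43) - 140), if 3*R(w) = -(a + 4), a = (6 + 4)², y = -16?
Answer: 103250/29451 + 1475*I*√34/58902 ≈ 3.5058 + 0.14602*I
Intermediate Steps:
a = 100 (a = 10² = 100)
R(w) = -104/3 (R(w) = (-(100 + 4))/3 = (-1*104)/3 = (⅓)*(-104) = -104/3)
(-457 + R(y))/(√(-77 + 43) - 140) = (-457 - 104/3)/(√(-77 + 43) - 140) = -1475/(3*(√(-34) - 140)) = -1475/(3*(I*√34 - 140)) = -1475/(3*(-140 + I*√34))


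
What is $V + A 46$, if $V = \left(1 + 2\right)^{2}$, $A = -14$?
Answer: $-635$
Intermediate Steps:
$V = 9$ ($V = 3^{2} = 9$)
$V + A 46 = 9 - 644 = -635$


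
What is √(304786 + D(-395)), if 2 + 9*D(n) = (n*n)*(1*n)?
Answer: I*√58886803/3 ≈ 2557.9*I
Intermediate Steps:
D(n) = -2/9 + n³/9 (D(n) = -2/9 + ((n*n)*(1*n))/9 = -2/9 + (n²*n)/9 = -2/9 + n³/9)
√(304786 + D(-395)) = √(304786 + (-2/9 + (⅑)*(-395)³)) = √(304786 + (-2/9 + (⅑)*(-61629875))) = √(304786 + (-2/9 - 61629875/9)) = √(304786 - 61629877/9) = √(-58886803/9) = I*√58886803/3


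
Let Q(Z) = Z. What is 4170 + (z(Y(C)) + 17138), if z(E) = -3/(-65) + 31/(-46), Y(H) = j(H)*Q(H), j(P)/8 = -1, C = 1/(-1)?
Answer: 63709043/2990 ≈ 21307.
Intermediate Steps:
C = -1
j(P) = -8 (j(P) = 8*(-1) = -8)
Y(H) = -8*H
z(E) = -1877/2990 (z(E) = -3*(-1/65) + 31*(-1/46) = 3/65 - 31/46 = -1877/2990)
4170 + (z(Y(C)) + 17138) = 4170 + (-1877/2990 + 17138) = 4170 + 51240743/2990 = 63709043/2990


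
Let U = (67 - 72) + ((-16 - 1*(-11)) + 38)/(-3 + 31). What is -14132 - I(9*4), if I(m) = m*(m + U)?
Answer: -107033/7 ≈ -15290.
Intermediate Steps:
U = -107/28 (U = -5 + ((-16 + 11) + 38)/28 = -5 + (-5 + 38)*(1/28) = -5 + 33*(1/28) = -5 + 33/28 = -107/28 ≈ -3.8214)
I(m) = m*(-107/28 + m) (I(m) = m*(m - 107/28) = m*(-107/28 + m))
-14132 - I(9*4) = -14132 - 9*4*(-107 + 28*(9*4))/28 = -14132 - 36*(-107 + 28*36)/28 = -14132 - 36*(-107 + 1008)/28 = -14132 - 36*901/28 = -14132 - 1*8109/7 = -14132 - 8109/7 = -107033/7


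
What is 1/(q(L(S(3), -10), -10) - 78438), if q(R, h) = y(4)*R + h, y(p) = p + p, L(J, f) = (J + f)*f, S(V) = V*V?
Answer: -1/78368 ≈ -1.2760e-5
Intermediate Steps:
S(V) = V²
L(J, f) = f*(J + f)
y(p) = 2*p
q(R, h) = h + 8*R (q(R, h) = (2*4)*R + h = 8*R + h = h + 8*R)
1/(q(L(S(3), -10), -10) - 78438) = 1/((-10 + 8*(-10*(3² - 10))) - 78438) = 1/((-10 + 8*(-10*(9 - 10))) - 78438) = 1/((-10 + 8*(-10*(-1))) - 78438) = 1/((-10 + 8*10) - 78438) = 1/((-10 + 80) - 78438) = 1/(70 - 78438) = 1/(-78368) = -1/78368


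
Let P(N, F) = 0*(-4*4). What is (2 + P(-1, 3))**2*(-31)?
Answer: -124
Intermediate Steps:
P(N, F) = 0 (P(N, F) = 0*(-16) = 0)
(2 + P(-1, 3))**2*(-31) = (2 + 0)**2*(-31) = 2**2*(-31) = 4*(-31) = -124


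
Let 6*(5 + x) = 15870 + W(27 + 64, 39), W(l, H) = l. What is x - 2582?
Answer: 439/6 ≈ 73.167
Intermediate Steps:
x = 15931/6 (x = -5 + (15870 + (27 + 64))/6 = -5 + (15870 + 91)/6 = -5 + (⅙)*15961 = -5 + 15961/6 = 15931/6 ≈ 2655.2)
x - 2582 = 15931/6 - 2582 = 439/6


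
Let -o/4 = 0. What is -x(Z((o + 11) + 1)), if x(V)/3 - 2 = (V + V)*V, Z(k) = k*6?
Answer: -31110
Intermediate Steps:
o = 0 (o = -4*0 = 0)
Z(k) = 6*k
x(V) = 6 + 6*V² (x(V) = 6 + 3*((V + V)*V) = 6 + 3*((2*V)*V) = 6 + 3*(2*V²) = 6 + 6*V²)
-x(Z((o + 11) + 1)) = -(6 + 6*(6*((0 + 11) + 1))²) = -(6 + 6*(6*(11 + 1))²) = -(6 + 6*(6*12)²) = -(6 + 6*72²) = -(6 + 6*5184) = -(6 + 31104) = -1*31110 = -31110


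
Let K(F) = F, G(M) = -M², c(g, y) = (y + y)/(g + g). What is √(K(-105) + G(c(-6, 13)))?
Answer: I*√3949/6 ≈ 10.474*I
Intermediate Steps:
c(g, y) = y/g (c(g, y) = (2*y)/((2*g)) = (2*y)*(1/(2*g)) = y/g)
√(K(-105) + G(c(-6, 13))) = √(-105 - (13/(-6))²) = √(-105 - (13*(-⅙))²) = √(-105 - (-13/6)²) = √(-105 - 1*169/36) = √(-105 - 169/36) = √(-3949/36) = I*√3949/6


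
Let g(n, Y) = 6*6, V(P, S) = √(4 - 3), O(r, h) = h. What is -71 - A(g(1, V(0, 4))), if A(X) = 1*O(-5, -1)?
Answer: -70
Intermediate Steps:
V(P, S) = 1 (V(P, S) = √1 = 1)
g(n, Y) = 36
A(X) = -1 (A(X) = 1*(-1) = -1)
-71 - A(g(1, V(0, 4))) = -71 - 1*(-1) = -71 + 1 = -70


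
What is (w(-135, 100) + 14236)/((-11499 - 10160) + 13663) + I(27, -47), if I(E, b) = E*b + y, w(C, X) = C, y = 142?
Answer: -9025593/7996 ≈ -1128.8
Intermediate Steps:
I(E, b) = 142 + E*b (I(E, b) = E*b + 142 = 142 + E*b)
(w(-135, 100) + 14236)/((-11499 - 10160) + 13663) + I(27, -47) = (-135 + 14236)/((-11499 - 10160) + 13663) + (142 + 27*(-47)) = 14101/(-21659 + 13663) + (142 - 1269) = 14101/(-7996) - 1127 = 14101*(-1/7996) - 1127 = -14101/7996 - 1127 = -9025593/7996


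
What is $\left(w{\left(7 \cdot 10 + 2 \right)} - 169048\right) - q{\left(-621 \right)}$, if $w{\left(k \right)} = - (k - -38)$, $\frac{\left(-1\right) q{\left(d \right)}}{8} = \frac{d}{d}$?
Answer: $-169150$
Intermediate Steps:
$q{\left(d \right)} = -8$ ($q{\left(d \right)} = - 8 \frac{d}{d} = \left(-8\right) 1 = -8$)
$w{\left(k \right)} = -38 - k$ ($w{\left(k \right)} = - (k + 38) = - (38 + k) = -38 - k$)
$\left(w{\left(7 \cdot 10 + 2 \right)} - 169048\right) - q{\left(-621 \right)} = \left(\left(-38 - \left(7 \cdot 10 + 2\right)\right) - 169048\right) - -8 = \left(\left(-38 - \left(70 + 2\right)\right) - 169048\right) + 8 = \left(\left(-38 - 72\right) - 169048\right) + 8 = \left(-110 - 169048\right) + 8 = -169158 + 8 = -169150$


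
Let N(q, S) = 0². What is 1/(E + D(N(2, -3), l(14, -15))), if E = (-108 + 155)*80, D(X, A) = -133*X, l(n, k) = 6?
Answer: 1/3760 ≈ 0.00026596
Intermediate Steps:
N(q, S) = 0
E = 3760 (E = 47*80 = 3760)
1/(E + D(N(2, -3), l(14, -15))) = 1/(3760 - 133*0) = 1/(3760 + 0) = 1/3760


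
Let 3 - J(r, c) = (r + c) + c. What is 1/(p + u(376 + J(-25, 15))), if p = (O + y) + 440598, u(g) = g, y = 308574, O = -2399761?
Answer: -1/1650215 ≈ -6.0598e-7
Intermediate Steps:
J(r, c) = 3 - r - 2*c (J(r, c) = 3 - ((r + c) + c) = 3 - ((c + r) + c) = 3 - (r + 2*c) = 3 + (-r - 2*c) = 3 - r - 2*c)
p = -1650589 (p = (-2399761 + 308574) + 440598 = -2091187 + 440598 = -1650589)
1/(p + u(376 + J(-25, 15))) = 1/(-1650589 + (376 + (3 - 1*(-25) - 2*15))) = 1/(-1650589 + (376 + (3 + 25 - 30))) = 1/(-1650589 + (376 - 2)) = 1/(-1650589 + 374) = 1/(-1650215) = -1/1650215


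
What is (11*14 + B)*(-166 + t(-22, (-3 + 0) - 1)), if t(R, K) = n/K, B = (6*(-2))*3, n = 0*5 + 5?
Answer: -39471/2 ≈ -19736.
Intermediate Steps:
n = 5 (n = 0 + 5 = 5)
B = -36 (B = -12*3 = -36)
t(R, K) = 5/K
(11*14 + B)*(-166 + t(-22, (-3 + 0) - 1)) = (11*14 - 36)*(-166 + 5/((-3 + 0) - 1)) = (154 - 36)*(-166 + 5/(-3 - 1)) = 118*(-166 + 5/(-4)) = 118*(-166 + 5*(-¼)) = 118*(-166 - 5/4) = 118*(-669/4) = -39471/2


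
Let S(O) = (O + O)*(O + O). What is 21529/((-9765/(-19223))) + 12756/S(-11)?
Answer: 50107228592/1181565 ≈ 42408.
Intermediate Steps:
S(O) = 4*O**2 (S(O) = (2*O)*(2*O) = 4*O**2)
21529/((-9765/(-19223))) + 12756/S(-11) = 21529/((-9765/(-19223))) + 12756/((4*(-11)**2)) = 21529/((-9765*(-1/19223))) + 12756/((4*121)) = 21529/(9765/19223) + 12756/484 = 21529*(19223/9765) + 12756*(1/484) = 413851967/9765 + 3189/121 = 50107228592/1181565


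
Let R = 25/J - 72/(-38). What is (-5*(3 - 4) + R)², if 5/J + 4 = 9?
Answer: 367236/361 ≈ 1017.3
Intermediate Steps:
J = 1 (J = 5/(-4 + 9) = 5/5 = 5*(⅕) = 1)
R = 511/19 (R = 25/1 - 72/(-38) = 25*1 - 72*(-1/38) = 25 + 36/19 = 511/19 ≈ 26.895)
(-5*(3 - 4) + R)² = (-5*(3 - 4) + 511/19)² = (-5*(-1) + 511/19)² = (5 + 511/19)² = (606/19)² = 367236/361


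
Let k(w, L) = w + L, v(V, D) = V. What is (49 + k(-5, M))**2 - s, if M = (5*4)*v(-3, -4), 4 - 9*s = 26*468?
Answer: 14468/9 ≈ 1607.6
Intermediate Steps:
s = -12164/9 (s = 4/9 - 26*468/9 = 4/9 - 1/9*12168 = 4/9 - 1352 = -12164/9 ≈ -1351.6)
M = -60 (M = (5*4)*(-3) = 20*(-3) = -60)
k(w, L) = L + w
(49 + k(-5, M))**2 - s = (49 + (-60 - 5))**2 - 1*(-12164/9) = (49 - 65)**2 + 12164/9 = (-16)**2 + 12164/9 = 256 + 12164/9 = 14468/9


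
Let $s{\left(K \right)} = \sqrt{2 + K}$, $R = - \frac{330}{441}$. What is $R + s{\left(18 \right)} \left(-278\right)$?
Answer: $- \frac{110}{147} - 556 \sqrt{5} \approx -1244.0$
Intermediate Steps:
$R = - \frac{110}{147}$ ($R = \left(-330\right) \frac{1}{441} = - \frac{110}{147} \approx -0.7483$)
$R + s{\left(18 \right)} \left(-278\right) = - \frac{110}{147} + \sqrt{2 + 18} \left(-278\right) = - \frac{110}{147} + \sqrt{20} \left(-278\right) = - \frac{110}{147} + 2 \sqrt{5} \left(-278\right) = - \frac{110}{147} - 556 \sqrt{5}$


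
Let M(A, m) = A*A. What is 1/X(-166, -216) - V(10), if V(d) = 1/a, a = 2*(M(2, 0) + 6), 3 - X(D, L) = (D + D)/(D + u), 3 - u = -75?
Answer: -457/340 ≈ -1.3441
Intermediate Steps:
u = 78 (u = 3 - 1*(-75) = 3 + 75 = 78)
M(A, m) = A²
X(D, L) = 3 - 2*D/(78 + D) (X(D, L) = 3 - (D + D)/(D + 78) = 3 - 2*D/(78 + D))
a = 20 (a = 2*(2² + 6) = 2*(4 + 6) = 2*10 = 20)
V(d) = 1/20
1/X(-166, -216) - V(10) = 1/((234 - 166)/(78 - 166)) - 1*1/20 = 1/(68/(-88)) - 1/20 = 1/(-1/88*68) - 1/20 = 1/(-17/22) - 1/20 = -22/17 - 1/20 = -457/340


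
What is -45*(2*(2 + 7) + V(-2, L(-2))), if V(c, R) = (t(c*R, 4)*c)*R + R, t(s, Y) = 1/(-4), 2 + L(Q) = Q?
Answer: -540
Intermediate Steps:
L(Q) = -2 + Q
t(s, Y) = -¼
V(c, R) = R - R*c/4 (V(c, R) = (-c/4)*R + R = -R*c/4 + R = R - R*c/4)
-45*(2*(2 + 7) + V(-2, L(-2))) = -45*(2*(2 + 7) + (-2 - 2)*(4 - 1*(-2))/4) = -45*(2*9 + (¼)*(-4)*(4 + 2)) = -45*(18 + (¼)*(-4)*6) = -45*(18 - 6) = -45*12 = -540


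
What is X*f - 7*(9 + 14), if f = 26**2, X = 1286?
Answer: 869175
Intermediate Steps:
f = 676
X*f - 7*(9 + 14) = 1286*676 - 7*(9 + 14) = 869336 - 7*23 = 869336 - 161 = 869175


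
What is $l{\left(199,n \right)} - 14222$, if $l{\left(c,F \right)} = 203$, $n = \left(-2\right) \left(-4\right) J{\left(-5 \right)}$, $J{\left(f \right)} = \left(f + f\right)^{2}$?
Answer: $-14019$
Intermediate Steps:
$J{\left(f \right)} = 4 f^{2}$ ($J{\left(f \right)} = \left(2 f\right)^{2} = 4 f^{2}$)
$n = 800$ ($n = \left(-2\right) \left(-4\right) 4 \left(-5\right)^{2} = 8 \cdot 4 \cdot 25 = 8 \cdot 100 = 800$)
$l{\left(199,n \right)} - 14222 = 203 - 14222 = -14019$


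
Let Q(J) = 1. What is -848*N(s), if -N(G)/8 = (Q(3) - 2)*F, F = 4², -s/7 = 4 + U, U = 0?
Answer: -108544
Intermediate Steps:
s = -28 (s = -7*(4 + 0) = -7*4 = -28)
F = 16
N(G) = 128 (N(G) = -8*(1 - 2)*16 = -(-8)*16 = -8*(-16) = 128)
-848*N(s) = -848*128 = -108544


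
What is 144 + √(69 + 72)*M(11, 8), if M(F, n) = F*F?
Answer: 144 + 121*√141 ≈ 1580.8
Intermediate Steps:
M(F, n) = F²
144 + √(69 + 72)*M(11, 8) = 144 + √(69 + 72)*11² = 144 + √141*121 = 144 + 121*√141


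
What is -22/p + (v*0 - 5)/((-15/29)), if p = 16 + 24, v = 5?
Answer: 547/60 ≈ 9.1167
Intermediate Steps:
p = 40
-22/p + (v*0 - 5)/((-15/29)) = -22/40 + (5*0 - 5)/((-15/29)) = -22*1/40 + (0 - 5)/((-15*1/29)) = -11/20 - 5/(-15/29) = -11/20 - 5*(-29/15) = -11/20 + 29/3 = 547/60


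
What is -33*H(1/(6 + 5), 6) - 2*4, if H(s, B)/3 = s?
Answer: -17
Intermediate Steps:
H(s, B) = 3*s
-33*H(1/(6 + 5), 6) - 2*4 = -99/(6 + 5) - 2*4 = -99/11 - 8 = -33*3/11 - 8 = -9 - 8 = -17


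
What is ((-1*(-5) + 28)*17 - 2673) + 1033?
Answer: -1079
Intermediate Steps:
((-1*(-5) + 28)*17 - 2673) + 1033 = ((5 + 28)*17 - 2673) + 1033 = (33*17 - 2673) + 1033 = (561 - 2673) + 1033 = -2112 + 1033 = -1079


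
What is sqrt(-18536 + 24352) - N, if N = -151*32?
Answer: 4832 + 2*sqrt(1454) ≈ 4908.3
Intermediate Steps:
N = -4832
sqrt(-18536 + 24352) - N = sqrt(-18536 + 24352) - 1*(-4832) = sqrt(5816) + 4832 = 2*sqrt(1454) + 4832 = 4832 + 2*sqrt(1454)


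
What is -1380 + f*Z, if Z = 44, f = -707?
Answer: -32488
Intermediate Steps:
-1380 + f*Z = -1380 - 707*44 = -1380 - 31108 = -32488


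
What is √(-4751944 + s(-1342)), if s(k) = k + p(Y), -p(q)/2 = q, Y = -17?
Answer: 2*I*√1188313 ≈ 2180.2*I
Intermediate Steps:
p(q) = -2*q
s(k) = 34 + k (s(k) = k - 2*(-17) = k + 34 = 34 + k)
√(-4751944 + s(-1342)) = √(-4751944 + (34 - 1342)) = √(-4751944 - 1308) = √(-4753252) = 2*I*√1188313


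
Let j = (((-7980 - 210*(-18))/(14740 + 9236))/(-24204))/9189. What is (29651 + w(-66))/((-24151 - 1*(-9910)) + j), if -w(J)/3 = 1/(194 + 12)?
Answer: -678574038875466366/325910682064586387 ≈ -2.0821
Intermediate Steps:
w(J) = -3/206 (w(J) = -3/(194 + 12) = -3/206)
j = 175/222188145444 (j = (((-7980 + 3780)/23976)*(-1/24204))*(1/9189) = (-4200*1/23976*(-1/24204))*(1/9189) = -175/999*(-1/24204)*(1/9189) = (175/24179796)*(1/9189) = 175/222188145444 ≈ 7.8762e-10)
(29651 + w(-66))/((-24151 - 1*(-9910)) + j) = (29651 - 3/206)/((-24151 - 1*(-9910)) + 175/222188145444) = 6108103/(206*((-24151 + 9910) + 175/222188145444)) = 6108103/(206*(-14241 + 175/222188145444)) = 6108103/(206*(-3164181379267829/222188145444)) = (6108103/206)*(-222188145444/3164181379267829) = -678574038875466366/325910682064586387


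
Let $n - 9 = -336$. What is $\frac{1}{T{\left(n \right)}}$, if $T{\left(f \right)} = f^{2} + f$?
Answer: $\frac{1}{106602} \approx 9.3807 \cdot 10^{-6}$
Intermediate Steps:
$n = -327$ ($n = 9 - 336 = -327$)
$T{\left(f \right)} = f + f^{2}$
$\frac{1}{T{\left(n \right)}} = \frac{1}{\left(-327\right) \left(1 - 327\right)} = \frac{1}{\left(-327\right) \left(-326\right)} = \frac{1}{106602}$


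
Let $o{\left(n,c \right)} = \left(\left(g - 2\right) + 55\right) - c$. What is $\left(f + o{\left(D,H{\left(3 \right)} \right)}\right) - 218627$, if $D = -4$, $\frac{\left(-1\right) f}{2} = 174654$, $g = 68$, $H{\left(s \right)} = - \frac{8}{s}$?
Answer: $- \frac{1703434}{3} \approx -5.6781 \cdot 10^{5}$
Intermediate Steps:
$f = -349308$ ($f = \left(-2\right) 174654 = -349308$)
$o{\left(n,c \right)} = 121 - c$ ($o{\left(n,c \right)} = \left(\left(68 - 2\right) + 55\right) - c = \left(66 + 55\right) - c = 121 - c$)
$\left(f + o{\left(D,H{\left(3 \right)} \right)}\right) - 218627 = \left(-349308 + \left(121 - - \frac{8}{3}\right)\right) - 218627 = \left(-349308 + \left(121 + \frac{8}{3}\right)\right) - 218627 = \left(-349308 + \frac{371}{3}\right) - 218627 = - \frac{1047553}{3} - 218627 = - \frac{1703434}{3}$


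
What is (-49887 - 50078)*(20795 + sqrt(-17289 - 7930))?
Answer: -2078772175 - 99965*I*sqrt(25219) ≈ -2.0788e+9 - 1.5875e+7*I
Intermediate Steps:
(-49887 - 50078)*(20795 + sqrt(-17289 - 7930)) = -99965*(20795 + sqrt(-25219)) = -99965*(20795 + I*sqrt(25219)) = -2078772175 - 99965*I*sqrt(25219)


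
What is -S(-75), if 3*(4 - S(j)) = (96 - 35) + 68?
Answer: 39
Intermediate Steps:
S(j) = -39 (S(j) = 4 - ((96 - 35) + 68)/3 = 4 - (61 + 68)/3 = 4 - 1/3*129 = 4 - 43 = -39)
-S(-75) = -1*(-39) = 39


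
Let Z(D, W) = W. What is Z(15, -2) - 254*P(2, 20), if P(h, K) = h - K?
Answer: 4570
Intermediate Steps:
Z(15, -2) - 254*P(2, 20) = -2 - 254*(2 - 1*20) = -2 - 254*(2 - 20) = -2 - 254*(-18) = -2 + 4572 = 4570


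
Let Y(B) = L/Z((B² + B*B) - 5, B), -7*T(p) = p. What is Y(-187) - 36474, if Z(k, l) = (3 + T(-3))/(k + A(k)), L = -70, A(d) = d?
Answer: -5784143/2 ≈ -2.8921e+6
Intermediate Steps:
T(p) = -p/7
Z(k, l) = 12/(7*k) (Z(k, l) = (3 - ⅐*(-3))/(k + k) = (3 + 3/7)/((2*k)) = 24*(1/(2*k))/7 = 12/(7*k))
Y(B) = 1225/6 - 245*B²/3 (Y(B) = -(-1225/6 + 245*B²/3) = -70*(-35/12 + 7*B²/6) = 1225/6 - 245*B²/3)
Y(-187) - 36474 = (1225/6 - 245/3*(-187)²) - 36474 = (1225/6 - 245/3*34969) - 36474 = (1225/6 - 8567405/3) - 36474 = -5711195/2 - 36474 = -5784143/2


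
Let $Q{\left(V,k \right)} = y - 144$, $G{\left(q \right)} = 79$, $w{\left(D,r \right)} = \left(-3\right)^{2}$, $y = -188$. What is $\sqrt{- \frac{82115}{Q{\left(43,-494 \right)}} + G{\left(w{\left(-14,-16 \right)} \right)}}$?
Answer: $\frac{\sqrt{8992469}}{166} \approx 18.065$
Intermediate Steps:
$w{\left(D,r \right)} = 9$
$Q{\left(V,k \right)} = -332$ ($Q{\left(V,k \right)} = -188 - 144 = -332$)
$\sqrt{- \frac{82115}{Q{\left(43,-494 \right)}} + G{\left(w{\left(-14,-16 \right)} \right)}} = \sqrt{- \frac{82115}{-332} + 79} = \sqrt{\left(-82115\right) \left(- \frac{1}{332}\right) + 79} = \sqrt{\frac{82115}{332} + 79} = \sqrt{\frac{108343}{332}} = \frac{\sqrt{8992469}}{166}$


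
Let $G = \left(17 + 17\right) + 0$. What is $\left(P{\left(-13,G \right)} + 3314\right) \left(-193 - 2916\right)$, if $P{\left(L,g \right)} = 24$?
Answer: $-10377842$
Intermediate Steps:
$G = 34$ ($G = 34 + 0 = 34$)
$\left(P{\left(-13,G \right)} + 3314\right) \left(-193 - 2916\right) = \left(24 + 3314\right) \left(-193 - 2916\right) = 3338 \left(-3109\right) = -10377842$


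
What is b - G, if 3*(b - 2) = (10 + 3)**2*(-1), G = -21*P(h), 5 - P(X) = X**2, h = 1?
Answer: 89/3 ≈ 29.667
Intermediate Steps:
P(X) = 5 - X**2
G = -84 (G = -21*(5 - 1*1**2) = -21*(5 - 1*1) = -21*(5 - 1) = -21*4 = -84)
b = -163/3 (b = 2 + ((10 + 3)**2*(-1))/3 = 2 + (13**2*(-1))/3 = 2 + (169*(-1))/3 = 2 + (1/3)*(-169) = 2 - 169/3 = -163/3 ≈ -54.333)
b - G = -163/3 - 1*(-84) = -163/3 + 84 = 89/3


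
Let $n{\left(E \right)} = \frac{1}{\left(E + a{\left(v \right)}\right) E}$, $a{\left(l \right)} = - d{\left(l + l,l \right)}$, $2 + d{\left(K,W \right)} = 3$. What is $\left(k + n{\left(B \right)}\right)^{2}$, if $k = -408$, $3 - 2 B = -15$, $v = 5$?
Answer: $\frac{862890625}{5184} \approx 1.6645 \cdot 10^{5}$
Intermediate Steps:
$B = 9$ ($B = \frac{3}{2} - - \frac{15}{2} = \frac{3}{2} + \frac{15}{2} = 9$)
$d{\left(K,W \right)} = 1$ ($d{\left(K,W \right)} = -2 + 3 = 1$)
$a{\left(l \right)} = -1$ ($a{\left(l \right)} = \left(-1\right) 1 = -1$)
$n{\left(E \right)} = \frac{1}{E \left(-1 + E\right)}$ ($n{\left(E \right)} = \frac{1}{\left(E - 1\right) E} = \frac{1}{\left(-1 + E\right) E} = \frac{1}{E \left(-1 + E\right)}$)
$\left(k + n{\left(B \right)}\right)^{2} = \left(-408 + \frac{1}{9 \left(-1 + 9\right)}\right)^{2} = \left(-408 + \frac{1}{9 \cdot 8}\right)^{2} = \left(-408 + \frac{1}{9} \cdot \frac{1}{8}\right)^{2} = \left(-408 + \frac{1}{72}\right)^{2} = \left(- \frac{29375}{72}\right)^{2} = \frac{862890625}{5184}$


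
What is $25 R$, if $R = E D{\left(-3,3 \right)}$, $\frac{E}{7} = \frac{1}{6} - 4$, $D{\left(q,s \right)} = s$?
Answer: $- \frac{4025}{2} \approx -2012.5$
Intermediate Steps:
$E = - \frac{161}{6}$ ($E = 7 \left(\frac{1}{6} - 4\right) = 7 \left(- \frac{23}{6}\right) = - \frac{161}{6} \approx -26.833$)
$R = - \frac{161}{2}$ ($R = \left(- \frac{161}{6}\right) 3 = - \frac{161}{2} \approx -80.5$)
$25 R = 25 \left(- \frac{161}{2}\right) = - \frac{4025}{2}$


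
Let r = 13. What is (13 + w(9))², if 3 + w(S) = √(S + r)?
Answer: (10 + √22)² ≈ 215.81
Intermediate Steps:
w(S) = -3 + √(13 + S) (w(S) = -3 + √(S + 13) = -3 + √(13 + S))
(13 + w(9))² = (13 + (-3 + √(13 + 9)))² = (13 + (-3 + √22))² = (10 + √22)²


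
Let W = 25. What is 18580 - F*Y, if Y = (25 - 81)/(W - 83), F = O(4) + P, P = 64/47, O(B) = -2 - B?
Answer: 25330644/1363 ≈ 18584.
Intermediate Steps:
P = 64/47 (P = 64*(1/47) = 64/47 ≈ 1.3617)
F = -218/47 (F = (-2 - 1*4) + 64/47 = (-2 - 4) + 64/47 = -6 + 64/47 = -218/47 ≈ -4.6383)
Y = 28/29 (Y = (25 - 81)/(25 - 83) = -56/(-58) = -56*(-1/58) = 28/29 ≈ 0.96552)
18580 - F*Y = 18580 - (-218)*28/(47*29) = 18580 - 1*(-6104/1363) = 18580 + 6104/1363 = 25330644/1363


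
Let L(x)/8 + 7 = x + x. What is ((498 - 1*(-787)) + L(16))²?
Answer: 2205225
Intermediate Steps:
L(x) = -56 + 16*x (L(x) = -56 + 8*(x + x) = -56 + 8*(2*x) = -56 + 16*x)
((498 - 1*(-787)) + L(16))² = ((498 - 1*(-787)) + (-56 + 16*16))² = ((498 + 787) + (-56 + 256))² = (1285 + 200)² = 1485² = 2205225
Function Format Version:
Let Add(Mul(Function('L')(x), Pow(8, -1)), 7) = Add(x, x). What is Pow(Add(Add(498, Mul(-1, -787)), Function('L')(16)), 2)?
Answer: 2205225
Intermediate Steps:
Function('L')(x) = Add(-56, Mul(16, x)) (Function('L')(x) = Add(-56, Mul(8, Add(x, x))) = Add(-56, Mul(8, Mul(2, x))) = Add(-56, Mul(16, x)))
Pow(Add(Add(498, Mul(-1, -787)), Function('L')(16)), 2) = Pow(Add(Add(498, Mul(-1, -787)), Add(-56, Mul(16, 16))), 2) = Pow(Add(Add(498, 787), Add(-56, 256)), 2) = Pow(Add(1285, 200), 2) = Pow(1485, 2) = 2205225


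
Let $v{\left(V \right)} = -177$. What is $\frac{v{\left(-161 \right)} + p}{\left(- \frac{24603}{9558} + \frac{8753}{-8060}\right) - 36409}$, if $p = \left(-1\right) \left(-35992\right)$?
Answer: $- \frac{7794060300}{7924123081} \approx -0.98359$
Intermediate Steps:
$p = 35992$
$\frac{v{\left(-161 \right)} + p}{\left(- \frac{24603}{9558} + \frac{8753}{-8060}\right) - 36409} = \frac{-177 + 35992}{\left(- \frac{24603}{9558} + \frac{8753}{-8060}\right) - 36409} = \frac{35815}{\left(\left(-24603\right) \frac{1}{9558} + 8753 \left(- \frac{1}{8060}\right)\right) - 36409} = \frac{35815}{\left(- \frac{139}{54} - \frac{8753}{8060}\right) - 36409} = \frac{35815}{- \frac{796501}{217620} - 36409} = \frac{35815}{- \frac{7924123081}{217620}} = 35815 \left(- \frac{217620}{7924123081}\right) = - \frac{7794060300}{7924123081}$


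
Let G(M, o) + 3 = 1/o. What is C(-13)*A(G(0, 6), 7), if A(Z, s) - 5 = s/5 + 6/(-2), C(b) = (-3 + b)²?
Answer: 4352/5 ≈ 870.40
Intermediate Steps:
G(M, o) = -3 + 1/o
A(Z, s) = 2 + s/5 (A(Z, s) = 5 + (s/5 + 6/(-2)) = 5 + (s*(⅕) + 6*(-½)) = 5 + (s/5 - 3) = 5 + (-3 + s/5) = 2 + s/5)
C(-13)*A(G(0, 6), 7) = (-3 - 13)²*(2 + (⅕)*7) = (-16)²*(2 + 7/5) = 256*(17/5) = 4352/5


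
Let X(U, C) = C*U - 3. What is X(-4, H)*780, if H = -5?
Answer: 13260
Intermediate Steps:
X(U, C) = -3 + C*U
X(-4, H)*780 = (-3 - 5*(-4))*780 = (-3 + 20)*780 = 17*780 = 13260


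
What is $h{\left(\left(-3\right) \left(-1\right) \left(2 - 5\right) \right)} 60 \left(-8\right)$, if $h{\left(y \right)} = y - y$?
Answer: $0$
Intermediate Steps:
$h{\left(y \right)} = 0$
$h{\left(\left(-3\right) \left(-1\right) \left(2 - 5\right) \right)} 60 \left(-8\right) = 0 \cdot 60 \left(-8\right) = 0 \left(-8\right) = 0$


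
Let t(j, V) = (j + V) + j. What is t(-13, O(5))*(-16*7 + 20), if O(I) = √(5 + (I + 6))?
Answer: 2024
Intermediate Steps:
O(I) = √(11 + I) (O(I) = √(5 + (6 + I)) = √(11 + I))
t(j, V) = V + 2*j (t(j, V) = (V + j) + j = V + 2*j)
t(-13, O(5))*(-16*7 + 20) = (√(11 + 5) + 2*(-13))*(-16*7 + 20) = (√16 - 26)*(-112 + 20) = (4 - 26)*(-92) = -22*(-92) = 2024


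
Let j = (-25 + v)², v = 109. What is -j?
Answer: -7056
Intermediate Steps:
j = 7056 (j = (-25 + 109)² = 84² = 7056)
-j = -1*7056 = -7056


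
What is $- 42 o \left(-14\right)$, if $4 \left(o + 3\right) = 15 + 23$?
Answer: $3822$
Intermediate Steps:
$o = \frac{13}{2}$ ($o = -3 + \frac{15 + 23}{4} = -3 + \frac{1}{4} \cdot 38 = -3 + \frac{19}{2} = \frac{13}{2} \approx 6.5$)
$- 42 o \left(-14\right) = \left(-42\right) \frac{13}{2} \left(-14\right) = \left(-273\right) \left(-14\right) = 3822$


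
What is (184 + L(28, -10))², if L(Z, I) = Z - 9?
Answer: 41209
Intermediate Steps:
L(Z, I) = -9 + Z
(184 + L(28, -10))² = (184 + (-9 + 28))² = (184 + 19)² = 203² = 41209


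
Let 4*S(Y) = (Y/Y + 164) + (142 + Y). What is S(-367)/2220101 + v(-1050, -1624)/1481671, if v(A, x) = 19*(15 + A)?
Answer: -43680511230/3289459268771 ≈ -0.013279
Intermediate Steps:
S(Y) = 307/4 + Y/4 (S(Y) = ((Y/Y + 164) + (142 + Y))/4 = ((1 + 164) + (142 + Y))/4 = (165 + (142 + Y))/4 = (307 + Y)/4 = 307/4 + Y/4)
v(A, x) = 285 + 19*A
S(-367)/2220101 + v(-1050, -1624)/1481671 = (307/4 + (1/4)*(-367))/2220101 + (285 + 19*(-1050))/1481671 = (307/4 - 367/4)*(1/2220101) + (285 - 19950)*(1/1481671) = -15*1/2220101 - 19665*1/1481671 = -15/2220101 - 19665/1481671 = -43680511230/3289459268771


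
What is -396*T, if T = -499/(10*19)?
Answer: 98802/95 ≈ 1040.0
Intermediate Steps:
T = -499/190 ≈ -2.6263
-396*T = -396*(-499/190) = 98802/95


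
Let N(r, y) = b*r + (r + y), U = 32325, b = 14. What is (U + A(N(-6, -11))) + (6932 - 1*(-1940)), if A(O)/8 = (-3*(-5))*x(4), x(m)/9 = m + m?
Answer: 49837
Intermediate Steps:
x(m) = 18*m (x(m) = 9*(m + m) = 9*(2*m) = 18*m)
N(r, y) = y + 15*r (N(r, y) = 14*r + (r + y) = y + 15*r)
A(O) = 8640 (A(O) = 8*((-3*(-5))*(18*4)) = 8*(15*72) = 8*1080 = 8640)
(U + A(N(-6, -11))) + (6932 - 1*(-1940)) = (32325 + 8640) + (6932 - 1*(-1940)) = 40965 + (6932 + 1940) = 40965 + 8872 = 49837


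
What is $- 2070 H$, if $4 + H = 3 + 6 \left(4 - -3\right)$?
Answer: $-84870$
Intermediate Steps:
$H = 41$ ($H = -4 + \left(3 + 6 \left(4 - -3\right)\right) = -4 + \left(3 + 6 \left(4 + 3\right)\right) = -4 + \left(3 + 6 \cdot 7\right) = -4 + \left(3 + 42\right) = -4 + 45 = 41$)
$- 2070 H = \left(-2070\right) 41 = -84870$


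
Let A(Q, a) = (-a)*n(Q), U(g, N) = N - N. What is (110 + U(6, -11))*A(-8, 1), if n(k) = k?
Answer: 880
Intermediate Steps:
U(g, N) = 0
A(Q, a) = -Q*a (A(Q, a) = (-a)*Q = -Q*a)
(110 + U(6, -11))*A(-8, 1) = (110 + 0)*(-1*(-8)*1) = 110*8 = 880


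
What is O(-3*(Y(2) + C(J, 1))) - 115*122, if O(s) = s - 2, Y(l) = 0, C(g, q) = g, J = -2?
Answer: -14026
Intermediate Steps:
O(s) = -2 + s
O(-3*(Y(2) + C(J, 1))) - 115*122 = (-2 - 3*(0 - 2)) - 115*122 = (-2 - 3*(-2)) - 14030 = (-2 + 6) - 14030 = 4 - 14030 = -14026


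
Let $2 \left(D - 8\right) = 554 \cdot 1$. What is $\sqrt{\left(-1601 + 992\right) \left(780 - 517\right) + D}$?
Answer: $i \sqrt{159882} \approx 399.85 i$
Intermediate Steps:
$D = 285$ ($D = 8 + \frac{554 \cdot 1}{2} = 8 + \frac{1}{2} \cdot 554 = 8 + 277 = 285$)
$\sqrt{\left(-1601 + 992\right) \left(780 - 517\right) + D} = \sqrt{\left(-1601 + 992\right) \left(780 - 517\right) + 285} = \sqrt{\left(-609\right) 263 + 285} = \sqrt{-160167 + 285} = \sqrt{-159882} = i \sqrt{159882}$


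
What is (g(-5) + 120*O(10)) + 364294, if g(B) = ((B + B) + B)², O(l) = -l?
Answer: 363319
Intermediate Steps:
g(B) = 9*B² (g(B) = (2*B + B)² = (3*B)² = 9*B²)
(g(-5) + 120*O(10)) + 364294 = (9*(-5)² + 120*(-1*10)) + 364294 = (9*25 + 120*(-10)) + 364294 = (225 - 1200) + 364294 = -975 + 364294 = 363319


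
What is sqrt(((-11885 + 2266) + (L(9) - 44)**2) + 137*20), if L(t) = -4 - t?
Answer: 11*I*sqrt(30) ≈ 60.25*I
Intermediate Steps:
sqrt(((-11885 + 2266) + (L(9) - 44)**2) + 137*20) = sqrt(((-11885 + 2266) + ((-4 - 1*9) - 44)**2) + 137*20) = sqrt((-9619 + ((-4 - 9) - 44)**2) + 2740) = sqrt((-9619 + (-13 - 44)**2) + 2740) = sqrt((-9619 + (-57)**2) + 2740) = sqrt((-9619 + 3249) + 2740) = sqrt(-6370 + 2740) = sqrt(-3630) = 11*I*sqrt(30)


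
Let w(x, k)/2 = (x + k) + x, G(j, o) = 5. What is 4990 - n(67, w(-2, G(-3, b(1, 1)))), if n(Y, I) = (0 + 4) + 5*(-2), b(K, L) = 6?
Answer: 4996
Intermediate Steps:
w(x, k) = 2*k + 4*x (w(x, k) = 2*((x + k) + x) = 2*((k + x) + x) = 2*(k + 2*x) = 2*k + 4*x)
n(Y, I) = -6 (n(Y, I) = 4 - 10 = -6)
4990 - n(67, w(-2, G(-3, b(1, 1)))) = 4990 - 1*(-6) = 4990 + 6 = 4996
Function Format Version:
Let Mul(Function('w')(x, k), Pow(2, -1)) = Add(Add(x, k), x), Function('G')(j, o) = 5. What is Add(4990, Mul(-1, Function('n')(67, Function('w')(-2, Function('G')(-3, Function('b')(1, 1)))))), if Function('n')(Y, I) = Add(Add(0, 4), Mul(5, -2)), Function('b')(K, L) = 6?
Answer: 4996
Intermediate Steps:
Function('w')(x, k) = Add(Mul(2, k), Mul(4, x)) (Function('w')(x, k) = Mul(2, Add(Add(x, k), x)) = Mul(2, Add(Add(k, x), x)) = Mul(2, Add(k, Mul(2, x))) = Add(Mul(2, k), Mul(4, x)))
Function('n')(Y, I) = -6 (Function('n')(Y, I) = Add(4, -10) = -6)
Add(4990, Mul(-1, Function('n')(67, Function('w')(-2, Function('G')(-3, Function('b')(1, 1)))))) = Add(4990, Mul(-1, -6)) = Add(4990, 6) = 4996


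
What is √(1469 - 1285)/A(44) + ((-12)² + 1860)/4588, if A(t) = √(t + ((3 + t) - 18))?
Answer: 501/1147 + 2*√3358/73 ≈ 2.0244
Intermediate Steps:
A(t) = √(-15 + 2*t) (A(t) = √(t + (-15 + t)) = √(-15 + 2*t))
√(1469 - 1285)/A(44) + ((-12)² + 1860)/4588 = √(1469 - 1285)/(√(-15 + 2*44)) + ((-12)² + 1860)/4588 = √184/(√(-15 + 88)) + (144 + 1860)*(1/4588) = (2*√46)/(√73) + 2004*(1/4588) = (2*√46)*(√73/73) + 501/1147 = 2*√3358/73 + 501/1147 = 501/1147 + 2*√3358/73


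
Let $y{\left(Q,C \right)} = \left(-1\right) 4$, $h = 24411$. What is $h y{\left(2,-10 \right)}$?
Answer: $-97644$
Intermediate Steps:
$y{\left(Q,C \right)} = -4$
$h y{\left(2,-10 \right)} = 24411 \left(-4\right) = -97644$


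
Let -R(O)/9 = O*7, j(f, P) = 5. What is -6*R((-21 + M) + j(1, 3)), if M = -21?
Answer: -13986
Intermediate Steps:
R(O) = -63*O (R(O) = -9*O*7 = -63*O)
-6*R((-21 + M) + j(1, 3)) = -(-378)*((-21 - 21) + 5) = -(-378)*(-42 + 5) = -(-378)*(-37) = -6*2331 = -13986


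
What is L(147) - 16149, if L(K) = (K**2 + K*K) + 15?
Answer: 27084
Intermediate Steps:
L(K) = 15 + 2*K**2 (L(K) = (K**2 + K**2) + 15 = 2*K**2 + 15 = 15 + 2*K**2)
L(147) - 16149 = (15 + 2*147**2) - 16149 = (15 + 2*21609) - 16149 = (15 + 43218) - 16149 = 43233 - 16149 = 27084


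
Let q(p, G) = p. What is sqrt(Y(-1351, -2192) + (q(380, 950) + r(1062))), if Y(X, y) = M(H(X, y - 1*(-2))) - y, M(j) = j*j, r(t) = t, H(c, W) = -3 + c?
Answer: 5*sqrt(73478) ≈ 1355.3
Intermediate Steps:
M(j) = j**2
Y(X, y) = (-3 + X)**2 - y
sqrt(Y(-1351, -2192) + (q(380, 950) + r(1062))) = sqrt(((-3 - 1351)**2 - 1*(-2192)) + (380 + 1062)) = sqrt(((-1354)**2 + 2192) + 1442) = sqrt((1833316 + 2192) + 1442) = sqrt(1835508 + 1442) = sqrt(1836950) = 5*sqrt(73478)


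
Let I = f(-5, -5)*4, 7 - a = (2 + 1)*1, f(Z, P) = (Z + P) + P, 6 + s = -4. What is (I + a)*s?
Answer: 560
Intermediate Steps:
s = -10 (s = -6 - 4 = -10)
f(Z, P) = Z + 2*P (f(Z, P) = (P + Z) + P = Z + 2*P)
a = 4 (a = 7 - (2 + 1) = 7 - 3 = 4)
I = -60 (I = (-5 + 2*(-5))*4 = (-5 - 10)*4 = -15*4 = -60)
(I + a)*s = (-60 + 4)*(-10) = -56*(-10) = 560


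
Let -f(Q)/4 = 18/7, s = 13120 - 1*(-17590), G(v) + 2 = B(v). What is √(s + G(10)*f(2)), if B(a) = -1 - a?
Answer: √1511342/7 ≈ 175.62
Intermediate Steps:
G(v) = -3 - v (G(v) = -2 + (-1 - v) = -3 - v)
s = 30710 (s = 13120 + 17590 = 30710)
f(Q) = -72/7
√(s + G(10)*f(2)) = √(30710 + (-3 - 1*10)*(-72/7)) = √(30710 + (-3 - 10)*(-72/7)) = √(30710 - 13*(-72/7)) = √(30710 + 936/7) = √(215906/7) = √1511342/7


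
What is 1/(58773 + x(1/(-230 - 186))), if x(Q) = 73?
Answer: 1/58846 ≈ 1.6993e-5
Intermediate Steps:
1/(58773 + x(1/(-230 - 186))) = 1/(58773 + 73) = 1/58846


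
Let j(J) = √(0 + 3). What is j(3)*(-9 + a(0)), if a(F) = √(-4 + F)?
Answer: √3*(-9 + 2*I) ≈ -15.588 + 3.4641*I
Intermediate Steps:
j(J) = √3
j(3)*(-9 + a(0)) = √3*(-9 + √(-4 + 0)) = √3*(-9 + √(-4)) = √3*(-9 + 2*I)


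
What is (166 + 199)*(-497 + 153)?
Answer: -125560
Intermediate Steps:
(166 + 199)*(-497 + 153) = 365*(-344) = -125560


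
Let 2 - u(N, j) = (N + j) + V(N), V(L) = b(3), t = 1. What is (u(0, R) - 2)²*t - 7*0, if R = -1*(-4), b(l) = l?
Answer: 49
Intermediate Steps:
R = 4
V(L) = 3
u(N, j) = -1 - N - j (u(N, j) = 2 - ((N + j) + 3) = 2 - (3 + N + j) = 2 + (-3 - N - j) = -1 - N - j)
(u(0, R) - 2)²*t - 7*0 = ((-1 - 1*0 - 1*4) - 2)²*1 - 7*0 = ((-1 + 0 - 4) - 2)²*1 + 0 = (-5 - 2)²*1 + 0 = (-7)²*1 + 0 = 49*1 + 0 = 49 + 0 = 49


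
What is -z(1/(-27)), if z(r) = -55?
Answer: 55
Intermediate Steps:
-z(1/(-27)) = -1*(-55) = 55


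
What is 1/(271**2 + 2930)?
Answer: 1/76371 ≈ 1.3094e-5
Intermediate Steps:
1/(271**2 + 2930) = 1/(73441 + 2930) = 1/76371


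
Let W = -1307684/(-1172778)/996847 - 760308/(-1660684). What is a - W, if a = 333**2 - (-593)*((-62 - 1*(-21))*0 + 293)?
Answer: 69077006967625662387161/242684104285192593 ≈ 2.8464e+5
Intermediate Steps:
a = 284638 (a = 110889 - (-593)*((-62 + 21)*0 + 293) = 110889 - (-593)*(-41*0 + 293) = 110889 - (-593)*(0 + 293) = 110889 - (-593)*293 = 110889 - 1*(-173749) = 110889 + 173749 = 284638)
W = 111107902986899173/242684104285192593 (W = -1307684*(-1/1172778)*(1/996847) - 760308*(-1/1660684) = (653842/586389)*(1/996847) + 190077/415171 = 653842/584540115483 + 190077/415171 = 111107902986899173/242684104285192593 ≈ 0.45783)
a - W = 284638 - 1*111107902986899173/242684104285192593 = 284638 - 111107902986899173/242684104285192593 = 69077006967625662387161/242684104285192593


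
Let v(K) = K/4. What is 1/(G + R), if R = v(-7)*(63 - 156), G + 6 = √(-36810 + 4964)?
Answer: 2508/902665 - 16*I*√31846/902665 ≈ 0.0027784 - 0.0031632*I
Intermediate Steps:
G = -6 + I*√31846 (G = -6 + √(-36810 + 4964) = -6 + √(-31846) = -6 + I*√31846 ≈ -6.0 + 178.45*I)
v(K) = K/4 (v(K) = K*(¼) = K/4)
R = 651/4 (R = ((¼)*(-7))*(63 - 156) = -7/4*(-93) = 651/4 ≈ 162.75)
1/(G + R) = 1/((-6 + I*√31846) + 651/4) = 1/(627/4 + I*√31846)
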